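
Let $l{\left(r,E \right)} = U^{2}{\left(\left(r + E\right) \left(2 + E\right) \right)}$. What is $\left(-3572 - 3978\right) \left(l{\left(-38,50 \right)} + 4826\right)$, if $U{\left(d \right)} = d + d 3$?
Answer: $-47073057100$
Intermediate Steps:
$U{\left(d \right)} = 4 d$ ($U{\left(d \right)} = d + 3 d = 4 d$)
$l{\left(r,E \right)} = 16 \left(2 + E\right)^{2} \left(E + r\right)^{2}$ ($l{\left(r,E \right)} = \left(4 \left(r + E\right) \left(2 + E\right)\right)^{2} = \left(4 \left(E + r\right) \left(2 + E\right)\right)^{2} = \left(4 \left(2 + E\right) \left(E + r\right)\right)^{2} = 16 \left(2 + E\right)^{2} \left(E + r\right)^{2}$)
$\left(-3572 - 3978\right) \left(l{\left(-38,50 \right)} + 4826\right) = \left(-3572 - 3978\right) \left(16 \left(50^{2} + 2 \cdot 50 + 2 \left(-38\right) + 50 \left(-38\right)\right)^{2} + 4826\right) = - 7550 \left(16 \left(2500 + 100 - 76 - 1900\right)^{2} + 4826\right) = - 7550 \left(16 \cdot 624^{2} + 4826\right) = - 7550 \left(16 \cdot 389376 + 4826\right) = - 7550 \left(6230016 + 4826\right) = \left(-7550\right) 6234842 = -47073057100$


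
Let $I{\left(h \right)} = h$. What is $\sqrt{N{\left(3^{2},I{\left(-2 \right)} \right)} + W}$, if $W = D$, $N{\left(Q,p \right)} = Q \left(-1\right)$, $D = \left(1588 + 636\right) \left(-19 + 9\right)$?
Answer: $i \sqrt{22249} \approx 149.16 i$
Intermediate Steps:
$D = -22240$ ($D = 2224 \left(-10\right) = -22240$)
$N{\left(Q,p \right)} = - Q$
$W = -22240$
$\sqrt{N{\left(3^{2},I{\left(-2 \right)} \right)} + W} = \sqrt{- 3^{2} - 22240} = \sqrt{\left(-1\right) 9 - 22240} = \sqrt{-9 - 22240} = \sqrt{-22249} = i \sqrt{22249}$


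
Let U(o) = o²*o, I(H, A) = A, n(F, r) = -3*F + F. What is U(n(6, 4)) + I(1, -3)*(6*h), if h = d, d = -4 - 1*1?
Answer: -1638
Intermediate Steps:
d = -5 (d = -4 - 1 = -5)
n(F, r) = -2*F
h = -5
U(o) = o³
U(n(6, 4)) + I(1, -3)*(6*h) = (-2*6)³ - 18*(-5) = (-12)³ - 3*(-30) = -1728 + 90 = -1638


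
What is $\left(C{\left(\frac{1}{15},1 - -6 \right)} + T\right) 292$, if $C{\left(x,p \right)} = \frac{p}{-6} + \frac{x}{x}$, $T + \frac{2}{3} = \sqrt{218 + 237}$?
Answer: $- \frac{730}{3} + 292 \sqrt{455} \approx 5985.2$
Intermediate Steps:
$T = - \frac{2}{3} + \sqrt{455}$ ($T = - \frac{2}{3} + \sqrt{218 + 237} = - \frac{2}{3} + \sqrt{455} \approx 20.664$)
$C{\left(x,p \right)} = 1 - \frac{p}{6}$ ($C{\left(x,p \right)} = p \left(- \frac{1}{6}\right) + 1 = - \frac{p}{6} + 1 = 1 - \frac{p}{6}$)
$\left(C{\left(\frac{1}{15},1 - -6 \right)} + T\right) 292 = \left(\left(1 - \frac{1 - -6}{6}\right) - \left(\frac{2}{3} - \sqrt{455}\right)\right) 292 = \left(\left(1 - \frac{1 + 6}{6}\right) - \left(\frac{2}{3} - \sqrt{455}\right)\right) 292 = \left(\left(1 - \frac{7}{6}\right) - \left(\frac{2}{3} - \sqrt{455}\right)\right) 292 = \left(- \frac{1}{6} - \left(\frac{2}{3} - \sqrt{455}\right)\right) 292 = \left(- \frac{5}{6} + \sqrt{455}\right) 292 = - \frac{730}{3} + 292 \sqrt{455}$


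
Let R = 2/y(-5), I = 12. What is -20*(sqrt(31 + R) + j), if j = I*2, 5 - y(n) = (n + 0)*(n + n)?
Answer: -480 - 4*sqrt(6965)/3 ≈ -591.28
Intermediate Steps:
y(n) = 5 - 2*n**2 (y(n) = 5 - (n + 0)*(n + n) = 5 - n*2*n = 5 - 2*n**2)
R = -2/45 (R = 2/(5 - 2*(-5)**2) = 2/(5 - 2*25) = 2/(5 - 50) = 2/(-45) = 2*(-1/45) = -2/45 ≈ -0.044444)
j = 24 (j = 12*2 = 24)
-20*(sqrt(31 + R) + j) = -20*(sqrt(31 - 2/45) + 24) = -20*(sqrt(1393/45) + 24) = -20*(sqrt(6965)/15 + 24) = -20*(24 + sqrt(6965)/15) = -480 - 4*sqrt(6965)/3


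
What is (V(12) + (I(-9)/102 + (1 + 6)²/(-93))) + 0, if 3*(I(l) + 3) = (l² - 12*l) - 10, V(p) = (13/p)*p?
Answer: 3635/279 ≈ 13.029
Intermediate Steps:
V(p) = 13
I(l) = -19/3 - 4*l + l²/3 (I(l) = -3 + ((l² - 12*l) - 10)/3 = -3 + (-10 + l² - 12*l)/3 = -3 + (-10/3 - 4*l + l²/3) = -19/3 - 4*l + l²/3)
(V(12) + (I(-9)/102 + (1 + 6)²/(-93))) + 0 = (13 + ((-19/3 - 4*(-9) + (⅓)*(-9)²)/102 + (1 + 6)²/(-93))) + 0 = (13 + ((-19/3 + 36 + (⅓)*81)*(1/102) + 7²*(-1/93))) + 0 = (13 + ((-19/3 + 36 + 27)*(1/102) + 49*(-1/93))) + 0 = (13 + ((170/3)*(1/102) - 49/93)) + 0 = (13 + (5/9 - 49/93)) + 0 = (13 + 8/279) + 0 = 3635/279 + 0 = 3635/279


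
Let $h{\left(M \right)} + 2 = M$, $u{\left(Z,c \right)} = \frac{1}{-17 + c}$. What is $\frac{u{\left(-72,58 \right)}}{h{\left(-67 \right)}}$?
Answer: $- \frac{1}{2829} \approx -0.00035348$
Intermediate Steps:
$h{\left(M \right)} = -2 + M$
$\frac{u{\left(-72,58 \right)}}{h{\left(-67 \right)}} = \frac{1}{\left(-17 + 58\right) \left(-2 - 67\right)} = \frac{1}{41 \left(-69\right)} = \frac{1}{41} \left(- \frac{1}{69}\right) = - \frac{1}{2829}$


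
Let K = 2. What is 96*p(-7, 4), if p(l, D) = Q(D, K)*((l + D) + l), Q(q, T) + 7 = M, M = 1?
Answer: 5760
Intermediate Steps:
Q(q, T) = -6 (Q(q, T) = -7 + 1 = -6)
p(l, D) = -12*l - 6*D (p(l, D) = -6*((l + D) + l) = -6*((D + l) + l) = -6*(D + 2*l) = -12*l - 6*D)
96*p(-7, 4) = 96*(-12*(-7) - 6*4) = 96*(84 - 24) = 96*60 = 5760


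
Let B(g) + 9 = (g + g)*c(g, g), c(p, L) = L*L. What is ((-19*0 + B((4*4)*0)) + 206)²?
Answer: 38809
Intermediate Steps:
c(p, L) = L²
B(g) = -9 + 2*g³ (B(g) = -9 + (g + g)*g² = -9 + (2*g)*g² = -9 + 2*g³)
((-19*0 + B((4*4)*0)) + 206)² = ((-19*0 + (-9 + 2*((4*4)*0)³)) + 206)² = ((0 + (-9 + 2*(16*0)³)) + 206)² = ((0 + (-9 + 2*0³)) + 206)² = ((0 + (-9 + 2*0)) + 206)² = ((0 + (-9 + 0)) + 206)² = ((0 - 9) + 206)² = (-9 + 206)² = 197² = 38809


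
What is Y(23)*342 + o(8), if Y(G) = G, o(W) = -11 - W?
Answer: 7847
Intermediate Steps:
Y(23)*342 + o(8) = 23*342 + (-11 - 1*8) = 7866 + (-11 - 8) = 7866 - 19 = 7847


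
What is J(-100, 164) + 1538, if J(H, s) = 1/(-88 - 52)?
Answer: 215319/140 ≈ 1538.0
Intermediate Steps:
J(H, s) = -1/140 (J(H, s) = 1/(-140) = -1/140)
J(-100, 164) + 1538 = -1/140 + 1538 = 215319/140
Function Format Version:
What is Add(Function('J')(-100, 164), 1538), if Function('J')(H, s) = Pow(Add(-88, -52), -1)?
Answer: Rational(215319, 140) ≈ 1538.0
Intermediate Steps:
Function('J')(H, s) = Rational(-1, 140) (Function('J')(H, s) = Pow(-140, -1) = Rational(-1, 140))
Add(Function('J')(-100, 164), 1538) = Add(Rational(-1, 140), 1538) = Rational(215319, 140)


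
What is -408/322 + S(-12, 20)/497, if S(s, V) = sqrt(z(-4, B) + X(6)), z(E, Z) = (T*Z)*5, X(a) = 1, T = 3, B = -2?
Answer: -204/161 + I*sqrt(29)/497 ≈ -1.2671 + 0.010835*I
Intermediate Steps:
z(E, Z) = 15*Z (z(E, Z) = (3*Z)*5 = 15*Z)
S(s, V) = I*sqrt(29) (S(s, V) = sqrt(15*(-2) + 1) = sqrt(-30 + 1) = sqrt(-29) = I*sqrt(29))
-408/322 + S(-12, 20)/497 = -408/322 + (I*sqrt(29))/497 = -408*1/322 + (I*sqrt(29))*(1/497) = -204/161 + I*sqrt(29)/497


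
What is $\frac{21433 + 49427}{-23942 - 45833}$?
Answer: $- \frac{14172}{13955} \approx -1.0156$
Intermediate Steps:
$\frac{21433 + 49427}{-23942 - 45833} = \frac{70860}{-69775} = 70860 \left(- \frac{1}{69775}\right) = - \frac{14172}{13955}$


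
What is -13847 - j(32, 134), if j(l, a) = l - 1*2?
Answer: -13877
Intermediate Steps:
j(l, a) = -2 + l (j(l, a) = l - 2 = -2 + l)
-13847 - j(32, 134) = -13847 - (-2 + 32) = -13847 - 1*30 = -13847 - 30 = -13877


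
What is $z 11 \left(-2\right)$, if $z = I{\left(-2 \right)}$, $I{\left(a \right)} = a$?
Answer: $44$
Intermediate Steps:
$z = -2$
$z 11 \left(-2\right) = \left(-2\right) 11 \left(-2\right) = \left(-22\right) \left(-2\right) = 44$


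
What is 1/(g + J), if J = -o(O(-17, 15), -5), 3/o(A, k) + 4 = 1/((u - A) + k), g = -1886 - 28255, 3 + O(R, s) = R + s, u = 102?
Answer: -407/12267081 ≈ -3.3178e-5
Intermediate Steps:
O(R, s) = -3 + R + s (O(R, s) = -3 + (R + s) = -3 + R + s)
g = -30141
o(A, k) = 3/(-4 + 1/(102 + k - A)) (o(A, k) = 3/(-4 + 1/((102 - A) + k)) = 3/(-4 + 1/(102 + k - A)))
J = 306/407 (J = -3*(-102 + (-3 - 17 + 15) - 1*(-5))/(407 - 4*(-3 - 17 + 15) + 4*(-5)) = -3*(-102 - 5 + 5)/(407 - 4*(-5) - 20) = -3*(-102)/(407 + 20 - 20) = -3*(-102)/407 = -1*(-306/407) = 306/407 ≈ 0.75184)
1/(g + J) = 1/(-30141 + 306/407) = 1/(-12267081/407) = -407/12267081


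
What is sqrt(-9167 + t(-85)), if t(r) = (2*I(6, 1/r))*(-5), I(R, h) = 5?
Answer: I*sqrt(9217) ≈ 96.005*I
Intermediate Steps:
t(r) = -50 (t(r) = (2*5)*(-5) = 10*(-5) = -50)
sqrt(-9167 + t(-85)) = sqrt(-9167 - 50) = sqrt(-9217) = I*sqrt(9217)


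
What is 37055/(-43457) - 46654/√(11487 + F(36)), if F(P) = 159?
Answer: -37055/43457 - 23327*√1294/1941 ≈ -433.17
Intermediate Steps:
37055/(-43457) - 46654/√(11487 + F(36)) = 37055/(-43457) - 46654/√(11487 + 159) = 37055*(-1/43457) - 46654*√1294/3882 = -37055/43457 - 46654*√1294/3882 = -37055/43457 - 23327*√1294/1941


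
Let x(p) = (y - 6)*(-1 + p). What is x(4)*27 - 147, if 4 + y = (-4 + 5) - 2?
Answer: -1038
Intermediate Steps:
y = -5 (y = -4 + ((-4 + 5) - 2) = -4 + (1 - 2) = -4 - 1 = -5)
x(p) = 11 - 11*p (x(p) = (-5 - 6)*(-1 + p) = -11*(-1 + p) = 11 - 11*p)
x(4)*27 - 147 = (11 - 11*4)*27 - 147 = (11 - 44)*27 - 147 = -33*27 - 147 = -891 - 147 = -1038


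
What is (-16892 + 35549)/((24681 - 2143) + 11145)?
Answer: 18657/33683 ≈ 0.55390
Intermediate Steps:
(-16892 + 35549)/((24681 - 2143) + 11145) = 18657/(22538 + 11145) = 18657/33683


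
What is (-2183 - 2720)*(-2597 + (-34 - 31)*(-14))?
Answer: 8271361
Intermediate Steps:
(-2183 - 2720)*(-2597 + (-34 - 31)*(-14)) = -4903*(-2597 - 65*(-14)) = -4903*(-2597 + 910) = -4903*(-1687) = 8271361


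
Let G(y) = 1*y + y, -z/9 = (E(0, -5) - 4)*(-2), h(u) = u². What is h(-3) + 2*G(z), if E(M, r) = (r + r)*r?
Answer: 3321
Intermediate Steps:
E(M, r) = 2*r² (E(M, r) = (2*r)*r = 2*r²)
z = 828 (z = -9*(2*(-5)² - 4)*(-2) = -9*(2*25 - 4)*(-2) = -9*(50 - 4)*(-2) = -414*(-2) = -9*(-92) = 828)
G(y) = 2*y (G(y) = y + y = 2*y)
h(-3) + 2*G(z) = (-3)² + 2*(2*828) = 9 + 2*1656 = 9 + 3312 = 3321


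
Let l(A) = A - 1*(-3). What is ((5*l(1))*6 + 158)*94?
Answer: 26132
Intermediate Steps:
l(A) = 3 + A (l(A) = A + 3 = 3 + A)
((5*l(1))*6 + 158)*94 = ((5*(3 + 1))*6 + 158)*94 = ((5*4)*6 + 158)*94 = (20*6 + 158)*94 = (120 + 158)*94 = 278*94 = 26132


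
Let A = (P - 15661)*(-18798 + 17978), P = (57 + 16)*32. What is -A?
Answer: -10926500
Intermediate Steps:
P = 2336 (P = 73*32 = 2336)
A = 10926500 (A = (2336 - 15661)*(-18798 + 17978) = -13325*(-820) = 10926500)
-A = -1*10926500 = -10926500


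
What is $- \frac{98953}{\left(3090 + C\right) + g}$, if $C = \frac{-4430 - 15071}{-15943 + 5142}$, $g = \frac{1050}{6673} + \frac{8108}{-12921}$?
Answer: $- \frac{92153149550210049}{2878905001320469} \approx -32.01$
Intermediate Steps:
$g = - \frac{40537634}{86221833}$ ($g = 1050 \cdot \frac{1}{6673} + 8108 \left(- \frac{1}{12921}\right) = \frac{1050}{6673} - \frac{8108}{12921} = - \frac{40537634}{86221833} \approx -0.47016$)
$C = \frac{19501}{10801}$ ($C = - \frac{19501}{-10801} = \left(-19501\right) \left(- \frac{1}{10801}\right) = \frac{19501}{10801} \approx 1.8055$)
$- \frac{98953}{\left(3090 + C\right) + g} = - \frac{98953}{\left(3090 + \frac{19501}{10801}\right) - \frac{40537634}{86221833}} = - \frac{98953}{\frac{33394591}{10801} - \frac{40537634}{86221833}} = - \frac{98953}{\frac{2878905001320469}{931282018233}} = \left(-98953\right) \frac{931282018233}{2878905001320469} = - \frac{92153149550210049}{2878905001320469}$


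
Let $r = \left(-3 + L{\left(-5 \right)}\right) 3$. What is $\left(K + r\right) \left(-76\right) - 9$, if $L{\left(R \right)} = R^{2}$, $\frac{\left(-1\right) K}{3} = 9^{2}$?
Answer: $13443$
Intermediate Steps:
$K = -243$ ($K = - 3 \cdot 9^{2} = \left(-3\right) 81 = -243$)
$r = 66$ ($r = \left(-3 + \left(-5\right)^{2}\right) 3 = \left(-3 + 25\right) 3 = 22 \cdot 3 = 66$)
$\left(K + r\right) \left(-76\right) - 9 = \left(-243 + 66\right) \left(-76\right) - 9 = \left(-177\right) \left(-76\right) - 9 = 13452 - 9 = 13443$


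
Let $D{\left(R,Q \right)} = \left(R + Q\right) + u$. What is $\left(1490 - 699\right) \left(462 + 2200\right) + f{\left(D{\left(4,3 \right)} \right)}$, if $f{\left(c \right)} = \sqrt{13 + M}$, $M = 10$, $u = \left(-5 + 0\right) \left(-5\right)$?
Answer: $2105642 + \sqrt{23} \approx 2.1056 \cdot 10^{6}$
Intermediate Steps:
$u = 25$ ($u = \left(-5\right) \left(-5\right) = 25$)
$D{\left(R,Q \right)} = 25 + Q + R$ ($D{\left(R,Q \right)} = \left(R + Q\right) + 25 = \left(Q + R\right) + 25 = 25 + Q + R$)
$f{\left(c \right)} = \sqrt{23}$ ($f{\left(c \right)} = \sqrt{13 + 10} = \sqrt{23}$)
$\left(1490 - 699\right) \left(462 + 2200\right) + f{\left(D{\left(4,3 \right)} \right)} = \left(1490 - 699\right) \left(462 + 2200\right) + \sqrt{23} = 791 \cdot 2662 + \sqrt{23} = 2105642 + \sqrt{23}$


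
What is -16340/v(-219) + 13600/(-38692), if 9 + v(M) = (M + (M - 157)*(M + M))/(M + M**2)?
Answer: 2026604080/689059 ≈ 2941.1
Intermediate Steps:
v(M) = -9 + (M + 2*M*(-157 + M))/(M + M**2) (v(M) = -9 + (M + (M - 157)*(M + M))/(M + M**2) = -9 + (M + (-157 + M)*(2*M))/(M + M**2) = -9 + (M + 2*M*(-157 + M))/(M + M**2))
-16340/v(-219) + 13600/(-38692) = -16340*(1 - 219)/(7*(-46 - 1*(-219))) + 13600/(-38692) = -16340*(-218/(7*(-46 + 219))) + 13600*(-1/38692) = -16340/(7*(-1/218)*173) - 200/569 = -16340/(-1211/218) - 200/569 = -16340*(-218/1211) - 200/569 = 3562120/1211 - 200/569 = 2026604080/689059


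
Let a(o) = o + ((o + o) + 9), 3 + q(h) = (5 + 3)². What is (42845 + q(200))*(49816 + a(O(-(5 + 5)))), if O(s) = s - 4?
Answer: 2135989398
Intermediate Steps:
q(h) = 61 (q(h) = -3 + (5 + 3)² = -3 + 8² = -3 + 64 = 61)
O(s) = -4 + s
a(o) = 9 + 3*o (a(o) = o + (2*o + 9) = o + (9 + 2*o) = 9 + 3*o)
(42845 + q(200))*(49816 + a(O(-(5 + 5)))) = (42845 + 61)*(49816 + (9 + 3*(-4 - (5 + 5)))) = 42906*(49816 + (9 + 3*(-4 - 1*10))) = 42906*(49816 + (9 + 3*(-4 - 10))) = 42906*(49816 + (9 + 3*(-14))) = 42906*(49816 + (9 - 42)) = 42906*(49816 - 33) = 42906*49783 = 2135989398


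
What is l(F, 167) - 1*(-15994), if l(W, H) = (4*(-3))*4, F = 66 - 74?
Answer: 15946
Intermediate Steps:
F = -8
l(W, H) = -48 (l(W, H) = -12*4 = -48)
l(F, 167) - 1*(-15994) = -48 - 1*(-15994) = -48 + 15994 = 15946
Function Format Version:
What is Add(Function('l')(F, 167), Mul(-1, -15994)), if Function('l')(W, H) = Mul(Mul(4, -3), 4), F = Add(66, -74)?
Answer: 15946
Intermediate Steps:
F = -8
Function('l')(W, H) = -48 (Function('l')(W, H) = Mul(-12, 4) = -48)
Add(Function('l')(F, 167), Mul(-1, -15994)) = Add(-48, Mul(-1, -15994)) = Add(-48, 15994) = 15946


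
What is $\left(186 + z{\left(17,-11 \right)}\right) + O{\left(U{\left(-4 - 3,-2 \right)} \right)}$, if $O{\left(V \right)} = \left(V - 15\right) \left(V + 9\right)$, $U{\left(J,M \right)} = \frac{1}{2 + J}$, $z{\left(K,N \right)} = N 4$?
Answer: $\frac{206}{25} \approx 8.24$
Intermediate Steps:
$z{\left(K,N \right)} = 4 N$
$O{\left(V \right)} = \left(-15 + V\right) \left(9 + V\right)$
$\left(186 + z{\left(17,-11 \right)}\right) + O{\left(U{\left(-4 - 3,-2 \right)} \right)} = \left(186 + 4 \left(-11\right)\right) - \left(135 - \frac{1}{\left(2 - 7\right)^{2}} + \frac{6}{2 - 7}\right) = \left(186 - 44\right) - \left(135 - \frac{1}{\left(2 - 7\right)^{2}} + \frac{6}{2 - 7}\right) = 142 - \left(135 - \frac{1}{\left(2 - 7\right)^{2}} + \frac{6}{2 - 7}\right) = 142 - \left(135 - \frac{6}{5} - \frac{1}{25}\right) = 142 - \left(\frac{669}{5} - \frac{1}{25}\right) = 142 + \left(-135 + \frac{1}{25} + \frac{6}{5}\right) = 142 - \frac{3344}{25} = \frac{206}{25}$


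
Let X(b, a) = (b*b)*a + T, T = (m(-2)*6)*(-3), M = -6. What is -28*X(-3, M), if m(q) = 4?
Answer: 3528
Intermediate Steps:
T = -72 (T = (4*6)*(-3) = 24*(-3) = -72)
X(b, a) = -72 + a*b**2 (X(b, a) = (b*b)*a - 72 = b**2*a - 72 = a*b**2 - 72 = -72 + a*b**2)
-28*X(-3, M) = -28*(-72 - 6*(-3)**2) = -28*(-72 - 6*9) = -28*(-72 - 54) = -28*(-126) = 3528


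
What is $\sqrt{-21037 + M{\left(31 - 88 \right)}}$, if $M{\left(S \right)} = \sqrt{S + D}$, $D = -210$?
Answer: $\sqrt{-21037 + i \sqrt{267}} \approx 0.0563 + 145.04 i$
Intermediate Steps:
$M{\left(S \right)} = \sqrt{-210 + S}$ ($M{\left(S \right)} = \sqrt{S - 210} = \sqrt{-210 + S}$)
$\sqrt{-21037 + M{\left(31 - 88 \right)}} = \sqrt{-21037 + \sqrt{-210 + \left(31 - 88\right)}} = \sqrt{-21037 + \sqrt{-210 - 57}} = \sqrt{-21037 + \sqrt{-267}} = \sqrt{-21037 + i \sqrt{267}}$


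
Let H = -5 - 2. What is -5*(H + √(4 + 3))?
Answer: 35 - 5*√7 ≈ 21.771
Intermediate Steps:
H = -7
-5*(H + √(4 + 3)) = -5*(-7 + √(4 + 3)) = -5*(-7 + √7) = 35 - 5*√7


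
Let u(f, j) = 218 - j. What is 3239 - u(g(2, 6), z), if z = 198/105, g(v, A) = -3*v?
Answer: 105801/35 ≈ 3022.9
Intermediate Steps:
z = 66/35 (z = 198*(1/105) = 66/35 ≈ 1.8857)
3239 - u(g(2, 6), z) = 3239 - (218 - 1*66/35) = 3239 - (218 - 66/35) = 3239 - 1*7564/35 = 3239 - 7564/35 = 105801/35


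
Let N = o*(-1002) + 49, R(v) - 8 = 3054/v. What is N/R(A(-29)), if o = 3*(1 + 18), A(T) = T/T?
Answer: -57065/3062 ≈ -18.637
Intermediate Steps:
A(T) = 1
o = 57 (o = 3*19 = 57)
R(v) = 8 + 3054/v
N = -57065 (N = 57*(-1002) + 49 = -57114 + 49 = -57065)
N/R(A(-29)) = -57065/(8 + 3054/1) = -57065/(8 + 3054*1) = -57065/(8 + 3054) = -57065/3062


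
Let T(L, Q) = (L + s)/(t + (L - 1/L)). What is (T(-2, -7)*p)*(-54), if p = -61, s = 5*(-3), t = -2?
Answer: 111996/7 ≈ 15999.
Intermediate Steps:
s = -15
T(L, Q) = (-15 + L)/(-2 + L - 1/L) (T(L, Q) = (L - 15)/(-2 + (L - 1/L)) = (-15 + L)/(-2 + L - 1/L))
(T(-2, -7)*p)*(-54) = (-2*(-15 - 2)/(-1 + (-2)² - 2*(-2))*(-61))*(-54) = (-2*(-17)/(-1 + 4 + 4)*(-61))*(-54) = (-2*(-17)/7*(-61))*(-54) = (-2*⅐*(-17)*(-61))*(-54) = ((34/7)*(-61))*(-54) = -2074/7*(-54) = 111996/7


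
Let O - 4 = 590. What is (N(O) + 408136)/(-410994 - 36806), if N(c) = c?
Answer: -40873/44780 ≈ -0.91275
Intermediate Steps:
O = 594 (O = 4 + 590 = 594)
(N(O) + 408136)/(-410994 - 36806) = (594 + 408136)/(-410994 - 36806) = 408730/(-447800) = 408730*(-1/447800) = -40873/44780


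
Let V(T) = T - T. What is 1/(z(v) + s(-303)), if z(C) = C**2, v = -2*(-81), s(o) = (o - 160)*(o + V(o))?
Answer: 1/166533 ≈ 6.0048e-6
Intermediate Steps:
V(T) = 0
s(o) = o*(-160 + o) (s(o) = (o - 160)*(o + 0) = (-160 + o)*o = o*(-160 + o))
v = 162
1/(z(v) + s(-303)) = 1/(162**2 - 303*(-160 - 303)) = 1/(26244 - 303*(-463)) = 1/(26244 + 140289) = 1/166533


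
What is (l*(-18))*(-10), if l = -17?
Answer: -3060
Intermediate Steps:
(l*(-18))*(-10) = -17*(-18)*(-10) = 306*(-10) = -3060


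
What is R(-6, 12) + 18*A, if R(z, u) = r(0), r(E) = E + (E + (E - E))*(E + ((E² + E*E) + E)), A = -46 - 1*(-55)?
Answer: 162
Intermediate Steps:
A = 9 (A = -46 + 55 = 9)
r(E) = E + E*(2*E + 2*E²) (r(E) = E + (E + 0)*(E + ((E² + E²) + E)) = E + E*(E + (2*E² + E)) = E + E*(E + (E + 2*E²)) = E + E*(2*E + 2*E²))
R(z, u) = 0 (R(z, u) = 0*(1 + 2*0 + 2*0²) = 0*(1 + 0 + 2*0) = 0*(1 + 0 + 0) = 0*1 = 0)
R(-6, 12) + 18*A = 0 + 18*9 = 0 + 162 = 162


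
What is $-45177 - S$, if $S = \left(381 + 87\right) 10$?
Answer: $-49857$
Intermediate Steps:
$S = 4680$ ($S = 468 \cdot 10 = 4680$)
$-45177 - S = -45177 - 4680 = -49857$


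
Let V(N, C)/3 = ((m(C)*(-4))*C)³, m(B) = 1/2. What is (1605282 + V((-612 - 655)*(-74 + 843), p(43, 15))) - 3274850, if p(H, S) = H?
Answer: -3577736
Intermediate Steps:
m(B) = ½
V(N, C) = -24*C³ (V(N, C) = 3*(((½)*(-4))*C)³ = 3*(-2*C)³ = 3*(-8*C³) = -24*C³)
(1605282 + V((-612 - 655)*(-74 + 843), p(43, 15))) - 3274850 = (1605282 - 24*43³) - 3274850 = (1605282 - 24*79507) - 3274850 = (1605282 - 1908168) - 3274850 = -302886 - 3274850 = -3577736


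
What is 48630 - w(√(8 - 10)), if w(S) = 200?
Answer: 48430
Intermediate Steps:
48630 - w(√(8 - 10)) = 48630 - 1*200 = 48630 - 200 = 48430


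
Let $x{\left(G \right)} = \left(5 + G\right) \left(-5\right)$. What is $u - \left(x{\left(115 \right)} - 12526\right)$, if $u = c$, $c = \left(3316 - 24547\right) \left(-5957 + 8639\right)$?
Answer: $-56928416$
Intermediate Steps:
$x{\left(G \right)} = -25 - 5 G$
$c = -56941542$ ($c = \left(-21231\right) 2682 = -56941542$)
$u = -56941542$
$u - \left(x{\left(115 \right)} - 12526\right) = -56941542 - \left(\left(-25 - 575\right) - 12526\right) = -56941542 - \left(-600 - 12526\right) = -56941542 - -13126 = -56941542 + 13126 = -56928416$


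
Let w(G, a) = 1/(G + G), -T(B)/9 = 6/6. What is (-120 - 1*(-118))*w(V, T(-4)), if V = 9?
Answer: -⅑ ≈ -0.11111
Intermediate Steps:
T(B) = -9 (T(B) = -54/6 = -9*1 = -9)
w(G, a) = 1/(2*G)
(-120 - 1*(-118))*w(V, T(-4)) = (-120 - 1*(-118))*((½)/9) = (-120 + 118)*((½)*(⅑)) = -2*1/18 = -⅑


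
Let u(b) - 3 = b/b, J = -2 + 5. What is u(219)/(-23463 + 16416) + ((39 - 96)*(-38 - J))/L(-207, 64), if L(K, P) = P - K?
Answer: 16467755/1909737 ≈ 8.6230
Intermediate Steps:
J = 3
u(b) = 4 (u(b) = 3 + b/b = 3 + 1 = 4)
u(219)/(-23463 + 16416) + ((39 - 96)*(-38 - J))/L(-207, 64) = 4/(-23463 + 16416) + ((39 - 96)*(-38 - 1*3))/(64 - 1*(-207)) = 4/(-7047) + (-57*(-38 - 3))/(64 + 207) = 4*(-1/7047) - 57*(-41)/271 = -4/7047 + 2337*(1/271) = -4/7047 + 2337/271 = 16467755/1909737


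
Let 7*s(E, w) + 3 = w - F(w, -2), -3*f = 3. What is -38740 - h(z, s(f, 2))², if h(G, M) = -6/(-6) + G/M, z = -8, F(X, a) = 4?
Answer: -972221/25 ≈ -38889.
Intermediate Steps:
f = -1 (f = -⅓*3 = -1)
s(E, w) = -1 + w/7 (s(E, w) = -3/7 + (w - 1*4)/7 = -3/7 + (w - 4)/7 = -3/7 + (-4 + w)/7 = -3/7 + (-4/7 + w/7) = -1 + w/7)
h(G, M) = 1 + G/M (h(G, M) = -6*(-⅙) + G/M = 1 + G/M)
-38740 - h(z, s(f, 2))² = -38740 - ((-8 + (-1 + (⅐)*2))/(-1 + (⅐)*2))² = -38740 - ((-8 + (-1 + 2/7))/(-1 + 2/7))² = -38740 - ((-8 - 5/7)/(-5/7))² = -38740 - (-7/5*(-61/7))² = -38740 - (61/5)² = -38740 - 1*3721/25 = -38740 - 3721/25 = -972221/25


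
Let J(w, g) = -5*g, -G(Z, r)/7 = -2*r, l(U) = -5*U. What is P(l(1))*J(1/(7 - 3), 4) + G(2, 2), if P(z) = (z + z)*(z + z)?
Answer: -1972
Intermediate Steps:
G(Z, r) = 14*r (G(Z, r) = -(-14)*r = 14*r)
P(z) = 4*z**2 (P(z) = (2*z)*(2*z) = 4*z**2)
P(l(1))*J(1/(7 - 3), 4) + G(2, 2) = (4*(-5*1)**2)*(-5*4) + 14*2 = (4*(-5)**2)*(-20) + 28 = (4*25)*(-20) + 28 = 100*(-20) + 28 = -2000 + 28 = -1972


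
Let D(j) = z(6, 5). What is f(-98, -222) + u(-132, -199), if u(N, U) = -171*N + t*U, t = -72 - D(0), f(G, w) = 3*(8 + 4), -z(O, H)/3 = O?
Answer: 33354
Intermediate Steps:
z(O, H) = -3*O
D(j) = -18 (D(j) = -3*6 = -18)
f(G, w) = 36 (f(G, w) = 3*12 = 36)
t = -54 (t = -72 - 1*(-18) = -72 + 18 = -54)
u(N, U) = -171*N - 54*U
f(-98, -222) + u(-132, -199) = 36 + (-171*(-132) - 54*(-199)) = 36 + (22572 + 10746) = 36 + 33318 = 33354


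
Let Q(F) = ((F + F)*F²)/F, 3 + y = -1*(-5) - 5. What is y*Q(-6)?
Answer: -216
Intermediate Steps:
y = -3 (y = -3 + (-1*(-5) - 5) = -3 + (5 - 5) = -3 + 0 = -3)
Q(F) = 2*F² (Q(F) = ((2*F)*F²)/F = (2*F³)/F = 2*F²)
y*Q(-6) = -6*(-6)² = -6*36 = -3*72 = -216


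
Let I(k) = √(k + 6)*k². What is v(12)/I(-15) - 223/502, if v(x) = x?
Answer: -223/502 - 4*I/225 ≈ -0.44422 - 0.017778*I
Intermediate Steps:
I(k) = k²*√(6 + k) (I(k) = √(6 + k)*k² = k²*√(6 + k))
v(12)/I(-15) - 223/502 = 12/(((-15)²*√(6 - 15))) - 223/502 = 12/((225*√(-9))) - 223*1/502 = 12/((225*(3*I))) - 223/502 = 12/((675*I)) - 223/502 = 12*(-I/675) - 223/502 = -4*I/225 - 223/502 = -223/502 - 4*I/225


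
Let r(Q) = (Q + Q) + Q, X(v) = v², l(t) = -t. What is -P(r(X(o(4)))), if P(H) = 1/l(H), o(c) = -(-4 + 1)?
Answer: 1/27 ≈ 0.037037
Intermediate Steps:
o(c) = 3 (o(c) = -1*(-3) = 3)
r(Q) = 3*Q (r(Q) = 2*Q + Q = 3*Q)
P(H) = -1/H (P(H) = 1/(-H) = -1/H)
-P(r(X(o(4)))) = -(-1)/(3*3²) = -(-1)/(3*9) = -(-1)/27 = -1*(-1/27) = 1/27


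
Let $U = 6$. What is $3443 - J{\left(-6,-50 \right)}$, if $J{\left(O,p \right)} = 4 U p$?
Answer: $4643$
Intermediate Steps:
$J{\left(O,p \right)} = 24 p$ ($J{\left(O,p \right)} = 4 \cdot 6 p = 24 p$)
$3443 - J{\left(-6,-50 \right)} = 3443 - 24 \left(-50\right) = 3443 - -1200 = 3443 + 1200 = 4643$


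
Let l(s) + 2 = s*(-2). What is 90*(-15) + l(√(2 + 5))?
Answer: -1352 - 2*√7 ≈ -1357.3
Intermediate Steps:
l(s) = -2 - 2*s (l(s) = -2 + s*(-2) = -2 - 2*s)
90*(-15) + l(√(2 + 5)) = 90*(-15) + (-2 - 2*√(2 + 5)) = -1350 + (-2 - 2*√7) = -1352 - 2*√7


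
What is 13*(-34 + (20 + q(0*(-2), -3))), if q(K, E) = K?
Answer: -182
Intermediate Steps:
13*(-34 + (20 + q(0*(-2), -3))) = 13*(-34 + (20 + 0*(-2))) = 13*(-34 + (20 + 0)) = 13*(-34 + 20) = 13*(-14) = -182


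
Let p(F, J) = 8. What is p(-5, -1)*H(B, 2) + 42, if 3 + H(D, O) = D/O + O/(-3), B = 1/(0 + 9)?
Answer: 118/9 ≈ 13.111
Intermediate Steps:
B = 1/9 ≈ 0.11111
H(D, O) = -3 - O/3 + D/O (H(D, O) = -3 + (D/O + O/(-3)) = -3 + (D/O + O*(-1/3)) = -3 + (D/O - O/3) = -3 + (-O/3 + D/O) = -3 - O/3 + D/O)
p(-5, -1)*H(B, 2) + 42 = 8*(-3 - 1/3*2 + (1/9)/2) + 42 = 8*(-3 - 2/3 + (1/9)*(1/2)) + 42 = 8*(-3 - 2/3 + 1/18) + 42 = 8*(-65/18) + 42 = -260/9 + 42 = 118/9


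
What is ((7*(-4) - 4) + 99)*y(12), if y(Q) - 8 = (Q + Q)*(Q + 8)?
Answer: 32696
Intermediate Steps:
y(Q) = 8 + 2*Q*(8 + Q) (y(Q) = 8 + (Q + Q)*(Q + 8) = 8 + (2*Q)*(8 + Q) = 8 + 2*Q*(8 + Q))
((7*(-4) - 4) + 99)*y(12) = ((7*(-4) - 4) + 99)*(8 + 2*12² + 16*12) = ((-28 - 4) + 99)*(8 + 2*144 + 192) = (-32 + 99)*(8 + 288 + 192) = 67*488 = 32696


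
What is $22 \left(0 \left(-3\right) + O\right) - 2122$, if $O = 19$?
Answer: $-1704$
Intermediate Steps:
$22 \left(0 \left(-3\right) + O\right) - 2122 = 22 \left(0 \left(-3\right) + 19\right) - 2122 = 22 \left(0 + 19\right) - 2122 = 22 \cdot 19 - 2122 = 418 - 2122 = -1704$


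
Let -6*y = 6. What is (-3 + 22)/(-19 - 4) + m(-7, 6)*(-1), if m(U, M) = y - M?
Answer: 142/23 ≈ 6.1739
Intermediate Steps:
y = -1 (y = -⅙*6 = -1)
m(U, M) = -1 - M
(-3 + 22)/(-19 - 4) + m(-7, 6)*(-1) = (-3 + 22)/(-19 - 4) + (-1 - 1*6)*(-1) = 19/(-23) + (-1 - 6)*(-1) = 19*(-1/23) - 7*(-1) = -19/23 + 7 = 142/23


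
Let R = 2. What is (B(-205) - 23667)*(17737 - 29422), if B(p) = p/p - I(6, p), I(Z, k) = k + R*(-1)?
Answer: 274118415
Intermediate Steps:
I(Z, k) = -2 + k (I(Z, k) = k + 2*(-1) = k - 2 = -2 + k)
B(p) = 3 - p (B(p) = p/p - (-2 + p) = 1 + (2 - p) = 3 - p)
(B(-205) - 23667)*(17737 - 29422) = ((3 - 1*(-205)) - 23667)*(17737 - 29422) = ((3 + 205) - 23667)*(-11685) = (208 - 23667)*(-11685) = -23459*(-11685) = 274118415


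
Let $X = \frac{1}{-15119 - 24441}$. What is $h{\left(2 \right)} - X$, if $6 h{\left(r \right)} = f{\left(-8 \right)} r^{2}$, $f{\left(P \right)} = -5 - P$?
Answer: $\frac{79121}{39560} \approx 2.0$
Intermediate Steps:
$h{\left(r \right)} = \frac{r^{2}}{2}$ ($h{\left(r \right)} = \frac{\left(-5 - -8\right) r^{2}}{6} = \frac{\left(-5 + 8\right) r^{2}}{6} = \frac{3 r^{2}}{6} = \frac{r^{2}}{2}$)
$X = - \frac{1}{39560}$ ($X = \frac{1}{-39560} = - \frac{1}{39560} \approx -2.5278 \cdot 10^{-5}$)
$h{\left(2 \right)} - X = \frac{2^{2}}{2} - - \frac{1}{39560} = \frac{1}{2} \cdot 4 + \frac{1}{39560} = 2 + \frac{1}{39560} = \frac{79121}{39560}$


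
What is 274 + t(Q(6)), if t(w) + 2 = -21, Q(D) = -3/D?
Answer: 251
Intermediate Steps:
t(w) = -23 (t(w) = -2 - 21 = -23)
274 + t(Q(6)) = 274 - 23 = 251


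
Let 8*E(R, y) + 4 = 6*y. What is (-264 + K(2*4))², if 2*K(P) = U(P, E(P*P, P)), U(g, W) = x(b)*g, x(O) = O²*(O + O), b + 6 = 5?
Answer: 73984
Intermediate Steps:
b = -1 (b = -6 + 5 = -1)
x(O) = 2*O³ (x(O) = O²*(2*O) = 2*O³)
E(R, y) = -½ + 3*y/4 (E(R, y) = -½ + (6*y)/8 = -½ + 3*y/4)
U(g, W) = -2*g (U(g, W) = (2*(-1)³)*g = (2*(-1))*g = -2*g)
K(P) = -P (K(P) = (-2*P)/2 = -P)
(-264 + K(2*4))² = (-264 - 2*4)² = (-264 - 1*8)² = (-264 - 8)² = (-272)² = 73984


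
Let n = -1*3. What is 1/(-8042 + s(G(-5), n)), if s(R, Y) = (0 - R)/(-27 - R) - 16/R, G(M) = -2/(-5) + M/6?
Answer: -10361/82940771 ≈ -0.00012492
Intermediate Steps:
n = -3
G(M) = ⅖ + M/6 (G(M) = -2*(-⅕) + M*(⅙) = ⅖ + M/6)
s(R, Y) = -16/R - R/(-27 - R) (s(R, Y) = (-R)/(-27 - R) - 16/R = -R/(-27 - R) - 16/R = -16/R - R/(-27 - R))
1/(-8042 + s(G(-5), n)) = 1/(-8042 + (-432 + (⅖ + (⅙)*(-5))² - 16*(⅖ + (⅙)*(-5)))/((⅖ + (⅙)*(-5))*(27 + (⅖ + (⅙)*(-5))))) = 1/(-8042 + (-432 + (⅖ - ⅚)² - 16*(⅖ - ⅚))/((⅖ - ⅚)*(27 + (⅖ - ⅚)))) = 1/(-8042 + (-432 + (-13/30)² - 16*(-13/30))/((-13/30)*(27 - 13/30))) = 1/(-8042 - 30*(-432 + 169/900 + 104/15)/(13*797/30)) = 1/(-8042 - 30/13*30/797*(-382391/900)) = 1/(-8042 + 382391/10361) = 1/(-82940771/10361) = -10361/82940771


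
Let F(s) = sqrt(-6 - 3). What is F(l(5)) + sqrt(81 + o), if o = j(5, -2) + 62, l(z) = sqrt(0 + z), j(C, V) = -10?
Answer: sqrt(133) + 3*I ≈ 11.533 + 3.0*I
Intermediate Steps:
l(z) = sqrt(z)
o = 52 (o = -10 + 62 = 52)
F(s) = 3*I (F(s) = sqrt(-9) = 3*I)
F(l(5)) + sqrt(81 + o) = 3*I + sqrt(81 + 52) = 3*I + sqrt(133) = sqrt(133) + 3*I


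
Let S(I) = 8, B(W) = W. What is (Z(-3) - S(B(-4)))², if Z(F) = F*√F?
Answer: 37 + 48*I*√3 ≈ 37.0 + 83.138*I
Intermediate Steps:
Z(F) = F^(3/2)
(Z(-3) - S(B(-4)))² = ((-3)^(3/2) - 1*8)² = (-3*I*√3 - 8)² = (-8 - 3*I*√3)²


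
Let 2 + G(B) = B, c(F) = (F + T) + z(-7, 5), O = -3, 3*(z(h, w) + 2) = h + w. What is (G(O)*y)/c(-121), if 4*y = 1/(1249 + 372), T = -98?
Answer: 3/862372 ≈ 3.4788e-6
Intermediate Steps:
z(h, w) = -2 + h/3 + w/3 (z(h, w) = -2 + (h + w)/3 = -2 + (h/3 + w/3) = -2 + h/3 + w/3)
c(F) = -302/3 + F (c(F) = (F - 98) + (-2 + (1/3)*(-7) + (1/3)*5) = (-98 + F) + (-2 - 7/3 + 5/3) = (-98 + F) - 8/3 = -302/3 + F)
y = 1/6484 (y = 1/(4*(1249 + 372)) = (1/4)/1621 = (1/4)*(1/1621) = 1/6484 ≈ 0.00015423)
G(B) = -2 + B
(G(O)*y)/c(-121) = ((-2 - 3)*(1/6484))/(-302/3 - 121) = (-5*1/6484)/(-665/3) = -5/6484*(-3/665) = 3/862372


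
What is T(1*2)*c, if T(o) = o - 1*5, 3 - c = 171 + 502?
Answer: 2010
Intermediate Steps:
c = -670 (c = 3 - (171 + 502) = 3 - 1*673 = 3 - 673 = -670)
T(o) = -5 + o (T(o) = o - 5 = -5 + o)
T(1*2)*c = (-5 + 1*2)*(-670) = (-5 + 2)*(-670) = -3*(-670) = 2010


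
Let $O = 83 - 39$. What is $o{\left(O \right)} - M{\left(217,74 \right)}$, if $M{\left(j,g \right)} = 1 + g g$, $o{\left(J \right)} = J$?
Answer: $-5433$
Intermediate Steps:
$O = 44$ ($O = 83 - 39 = 44$)
$M{\left(j,g \right)} = 1 + g^{2}$
$o{\left(O \right)} - M{\left(217,74 \right)} = 44 - \left(1 + 74^{2}\right) = 44 - \left(1 + 5476\right) = 44 - 5477 = -5433$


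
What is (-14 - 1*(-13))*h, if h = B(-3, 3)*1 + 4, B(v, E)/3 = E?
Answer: -13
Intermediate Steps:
B(v, E) = 3*E
h = 13 (h = (3*3)*1 + 4 = 9*1 + 4 = 9 + 4 = 13)
(-14 - 1*(-13))*h = (-14 - 1*(-13))*13 = (-14 + 13)*13 = -1*13 = -13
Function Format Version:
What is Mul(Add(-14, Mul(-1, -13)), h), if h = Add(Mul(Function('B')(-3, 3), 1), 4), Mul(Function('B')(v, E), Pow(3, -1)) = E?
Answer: -13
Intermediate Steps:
Function('B')(v, E) = Mul(3, E)
h = 13 (h = Add(Mul(Mul(3, 3), 1), 4) = Add(Mul(9, 1), 4) = Add(9, 4) = 13)
Mul(Add(-14, Mul(-1, -13)), h) = Mul(Add(-14, Mul(-1, -13)), 13) = Mul(Add(-14, 13), 13) = Mul(-1, 13) = -13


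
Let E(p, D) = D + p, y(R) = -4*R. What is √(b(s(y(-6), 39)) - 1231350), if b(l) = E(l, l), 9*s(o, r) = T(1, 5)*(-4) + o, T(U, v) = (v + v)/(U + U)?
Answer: I*√11082142/3 ≈ 1109.7*I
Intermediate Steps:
T(U, v) = v/U (T(U, v) = (2*v)/((2*U)) = (2*v)*(1/(2*U)) = v/U)
s(o, r) = -20/9 + o/9 (s(o, r) = ((5/1)*(-4) + o)/9 = ((5*1)*(-4) + o)/9 = (5*(-4) + o)/9 = (-20 + o)/9 = -20/9 + o/9)
b(l) = 2*l (b(l) = l + l = 2*l)
√(b(s(y(-6), 39)) - 1231350) = √(2*(-20/9 + (-4*(-6))/9) - 1231350) = √(2*(-20/9 + (⅑)*24) - 1231350) = √(2*(-20/9 + 8/3) - 1231350) = √(2*(4/9) - 1231350) = √(8/9 - 1231350) = √(-11082142/9) = I*√11082142/3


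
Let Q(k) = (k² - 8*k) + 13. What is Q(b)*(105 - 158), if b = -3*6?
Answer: -25493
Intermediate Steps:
b = -18
Q(k) = 13 + k² - 8*k
Q(b)*(105 - 158) = (13 + (-18)² - 8*(-18))*(105 - 158) = (13 + 324 + 144)*(-53) = 481*(-53) = -25493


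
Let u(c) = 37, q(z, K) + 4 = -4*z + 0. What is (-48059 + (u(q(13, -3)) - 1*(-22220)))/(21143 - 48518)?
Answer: 25802/27375 ≈ 0.94254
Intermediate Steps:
q(z, K) = -4 - 4*z (q(z, K) = -4 + (-4*z + 0) = -4 - 4*z)
(-48059 + (u(q(13, -3)) - 1*(-22220)))/(21143 - 48518) = (-48059 + (37 - 1*(-22220)))/(21143 - 48518) = (-48059 + (37 + 22220))/(-27375) = (-48059 + 22257)*(-1/27375) = -25802*(-1/27375) = 25802/27375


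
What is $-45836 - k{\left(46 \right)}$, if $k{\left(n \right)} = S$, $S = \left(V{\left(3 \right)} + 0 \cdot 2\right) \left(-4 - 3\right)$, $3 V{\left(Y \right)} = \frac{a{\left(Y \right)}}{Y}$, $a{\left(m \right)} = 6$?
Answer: $- \frac{137494}{3} \approx -45831.0$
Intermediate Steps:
$V{\left(Y \right)} = \frac{2}{Y}$ ($V{\left(Y \right)} = \frac{6 \frac{1}{Y}}{3} = \frac{2}{Y}$)
$S = - \frac{14}{3}$ ($S = \left(\frac{2}{3} + 0 \cdot 2\right) \left(-4 - 3\right) = \left(2 \cdot \frac{1}{3} + 0\right) \left(-4 - 3\right) = \left(\frac{2}{3} + 0\right) \left(-7\right) = \frac{2}{3} \left(-7\right) = - \frac{14}{3} \approx -4.6667$)
$k{\left(n \right)} = - \frac{14}{3}$
$-45836 - k{\left(46 \right)} = -45836 - - \frac{14}{3} = -45836 + \frac{14}{3} = - \frac{137494}{3}$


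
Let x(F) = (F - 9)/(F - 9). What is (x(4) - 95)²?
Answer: 8836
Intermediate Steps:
x(F) = 1 (x(F) = (-9 + F)/(-9 + F) = 1)
(x(4) - 95)² = (1 - 95)² = (-94)² = 8836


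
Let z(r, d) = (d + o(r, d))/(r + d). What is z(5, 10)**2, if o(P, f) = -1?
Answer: 9/25 ≈ 0.36000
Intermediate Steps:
z(r, d) = (-1 + d)/(d + r) (z(r, d) = (d - 1)/(r + d) = (-1 + d)/(d + r))
z(5, 10)**2 = ((-1 + 10)/(10 + 5))**2 = (9/15)**2 = ((1/15)*9)**2 = (3/5)**2 = 9/25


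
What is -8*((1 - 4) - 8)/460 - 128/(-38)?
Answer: 7778/2185 ≈ 3.5597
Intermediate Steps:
-8*((1 - 4) - 8)/460 - 128/(-38) = -8*(-3 - 8)*(1/460) - 128*(-1/38) = -8*(-11)*(1/460) + 64/19 = 88*(1/460) + 64/19 = 22/115 + 64/19 = 7778/2185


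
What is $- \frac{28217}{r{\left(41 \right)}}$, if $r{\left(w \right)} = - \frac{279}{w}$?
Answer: $\frac{1156897}{279} \approx 4146.6$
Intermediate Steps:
$- \frac{28217}{r{\left(41 \right)}} = - \frac{28217}{\left(-279\right) \frac{1}{41}} = - \frac{28217}{- \frac{279}{41}} = \left(-28217\right) \left(- \frac{41}{279}\right) = \frac{1156897}{279}$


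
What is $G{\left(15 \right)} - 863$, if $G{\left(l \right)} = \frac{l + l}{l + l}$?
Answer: $-862$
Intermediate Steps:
$G{\left(l \right)} = 1$ ($G{\left(l \right)} = \frac{2 l}{2 l} = 2 l \frac{1}{2 l} = 1$)
$G{\left(15 \right)} - 863 = 1 - 863 = -862$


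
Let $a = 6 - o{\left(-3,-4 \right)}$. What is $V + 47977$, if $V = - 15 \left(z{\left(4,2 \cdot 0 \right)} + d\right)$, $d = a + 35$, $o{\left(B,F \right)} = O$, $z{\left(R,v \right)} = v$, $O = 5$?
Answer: $47437$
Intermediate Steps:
$o{\left(B,F \right)} = 5$
$a = 1$ ($a = 6 - 5 = 1$)
$d = 36$ ($d = 1 + 35 = 36$)
$V = -540$ ($V = - 15 \left(2 \cdot 0 + 36\right) = - 15 \left(0 + 36\right) = \left(-15\right) 36 = -540$)
$V + 47977 = -540 + 47977 = 47437$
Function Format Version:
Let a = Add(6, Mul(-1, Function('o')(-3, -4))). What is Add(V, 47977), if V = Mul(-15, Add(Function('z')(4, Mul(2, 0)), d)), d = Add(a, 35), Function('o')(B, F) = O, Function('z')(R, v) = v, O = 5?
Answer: 47437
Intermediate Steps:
Function('o')(B, F) = 5
a = 1 (a = Add(6, Mul(-1, 5)) = Add(6, -5) = 1)
d = 36 (d = Add(1, 35) = 36)
V = -540 (V = Mul(-15, Add(Mul(2, 0), 36)) = Mul(-15, Add(0, 36)) = Mul(-15, 36) = -540)
Add(V, 47977) = Add(-540, 47977) = 47437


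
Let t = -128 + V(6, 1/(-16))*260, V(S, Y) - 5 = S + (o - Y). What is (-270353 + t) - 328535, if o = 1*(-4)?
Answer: -2388719/4 ≈ -5.9718e+5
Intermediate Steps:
o = -4
V(S, Y) = 1 + S - Y (V(S, Y) = 5 + (S + (-4 - Y)) = 5 + (-4 + S - Y) = 1 + S - Y)
t = 6833/4 (t = -128 + (1 + 6 - 1/(-16))*260 = -128 + (1 + 6 - (-1)/16)*260 = -128 + (1 + 6 - 1*(-1/16))*260 = -128 + (1 + 6 + 1/16)*260 = -128 + (113/16)*260 = -128 + 7345/4 = 6833/4 ≈ 1708.3)
(-270353 + t) - 328535 = (-270353 + 6833/4) - 328535 = -1074579/4 - 328535 = -2388719/4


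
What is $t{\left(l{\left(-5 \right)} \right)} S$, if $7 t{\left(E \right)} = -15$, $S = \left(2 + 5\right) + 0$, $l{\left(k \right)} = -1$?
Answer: $-15$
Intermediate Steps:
$S = 7$ ($S = 7 + 0 = 7$)
$t{\left(E \right)} = - \frac{15}{7}$ ($t{\left(E \right)} = \frac{1}{7} \left(-15\right) = - \frac{15}{7}$)
$t{\left(l{\left(-5 \right)} \right)} S = \left(- \frac{15}{7}\right) 7 = -15$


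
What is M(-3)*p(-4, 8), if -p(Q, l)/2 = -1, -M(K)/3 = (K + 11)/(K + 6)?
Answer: -16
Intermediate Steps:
M(K) = -3*(11 + K)/(6 + K) (M(K) = -3*(K + 11)/(K + 6) = -3*(11 + K)/(6 + K))
p(Q, l) = 2 (p(Q, l) = -2*(-1) = 2)
M(-3)*p(-4, 8) = (3*(-11 - 1*(-3))/(6 - 3))*2 = (3*(-11 + 3)/3)*2 = (3*(⅓)*(-8))*2 = -8*2 = -16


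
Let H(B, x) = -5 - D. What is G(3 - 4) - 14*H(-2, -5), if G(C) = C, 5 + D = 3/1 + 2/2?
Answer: 55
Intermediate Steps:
D = -1 (D = -5 + (3/1 + 2/2) = -5 + (3*1 + 2*(1/2)) = -5 + (3 + 1) = -5 + 4 = -1)
H(B, x) = -4 (H(B, x) = -5 - 1*(-1) = -5 + 1 = -4)
G(3 - 4) - 14*H(-2, -5) = (3 - 4) - 14*(-4) = -1 + 56 = 55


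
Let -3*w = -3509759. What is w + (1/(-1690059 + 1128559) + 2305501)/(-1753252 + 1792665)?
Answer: 77676252435154997/66391198500 ≈ 1.1700e+6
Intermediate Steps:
w = 3509759/3 (w = -⅓*(-3509759) = 3509759/3 ≈ 1.1699e+6)
w + (1/(-1690059 + 1128559) + 2305501)/(-1753252 + 1792665) = 3509759/3 + (1/(-1690059 + 1128559) + 2305501)/(-1753252 + 1792665) = 3509759/3 + (1/(-561500) + 2305501)/39413 = 3509759/3 + (-1/561500 + 2305501)*(1/39413) = 3509759/3 + (1294538811499/561500)*(1/39413) = 3509759/3 + 1294538811499/22130399500 = 77676252435154997/66391198500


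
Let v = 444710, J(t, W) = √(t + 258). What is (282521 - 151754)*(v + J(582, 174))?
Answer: 58153392570 + 261534*√210 ≈ 5.8157e+10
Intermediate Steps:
J(t, W) = √(258 + t)
(282521 - 151754)*(v + J(582, 174)) = (282521 - 151754)*(444710 + √(258 + 582)) = 130767*(444710 + √840) = 130767*(444710 + 2*√210) = 58153392570 + 261534*√210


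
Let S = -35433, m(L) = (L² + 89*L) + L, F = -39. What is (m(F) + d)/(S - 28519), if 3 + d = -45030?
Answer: 23511/31976 ≈ 0.73527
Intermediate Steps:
m(L) = L² + 90*L
d = -45033 (d = -3 - 45030 = -45033)
(m(F) + d)/(S - 28519) = (-39*(90 - 39) - 45033)/(-35433 - 28519) = (-39*51 - 45033)/(-63952) = (-1989 - 45033)*(-1/63952) = -47022*(-1/63952) = 23511/31976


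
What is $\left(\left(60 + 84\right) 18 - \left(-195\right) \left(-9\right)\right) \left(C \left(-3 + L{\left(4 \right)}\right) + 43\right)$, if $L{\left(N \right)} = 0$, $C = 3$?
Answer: $28458$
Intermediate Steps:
$\left(\left(60 + 84\right) 18 - \left(-195\right) \left(-9\right)\right) \left(C \left(-3 + L{\left(4 \right)}\right) + 43\right) = \left(\left(60 + 84\right) 18 - \left(-195\right) \left(-9\right)\right) \left(3 \left(-3 + 0\right) + 43\right) = \left(144 \cdot 18 - 1755\right) \left(3 \left(-3\right) + 43\right) = \left(2592 - 1755\right) \left(-9 + 43\right) = 837 \cdot 34 = 28458$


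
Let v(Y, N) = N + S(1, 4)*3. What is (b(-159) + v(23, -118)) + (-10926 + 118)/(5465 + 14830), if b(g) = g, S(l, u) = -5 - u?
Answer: -6180488/20295 ≈ -304.53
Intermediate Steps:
v(Y, N) = -27 + N (v(Y, N) = N + (-5 - 1*4)*3 = N + (-5 - 4)*3 = N - 9*3 = N - 27 = -27 + N)
(b(-159) + v(23, -118)) + (-10926 + 118)/(5465 + 14830) = (-159 + (-27 - 118)) + (-10926 + 118)/(5465 + 14830) = (-159 - 145) - 10808/20295 = -304 - 10808*1/20295 = -304 - 10808/20295 = -6180488/20295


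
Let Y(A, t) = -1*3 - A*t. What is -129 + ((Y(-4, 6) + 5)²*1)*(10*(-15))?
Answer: -101529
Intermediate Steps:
Y(A, t) = -3 - A*t
-129 + ((Y(-4, 6) + 5)²*1)*(10*(-15)) = -129 + (((-3 - 1*(-4)*6) + 5)²*1)*(10*(-15)) = -129 + (((-3 + 24) + 5)²*1)*(-150) = -129 + ((21 + 5)²*1)*(-150) = -129 + (26²*1)*(-150) = -129 + (676*1)*(-150) = -129 + 676*(-150) = -129 - 101400 = -101529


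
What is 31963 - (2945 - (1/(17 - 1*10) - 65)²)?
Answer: 1627998/49 ≈ 33224.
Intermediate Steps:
31963 - (2945 - (1/(17 - 1*10) - 65)²) = 31963 - (2945 - (1/(17 - 10) - 65)²) = 31963 - (2945 - (1/7 - 65)²) = 31963 - (2945 - (⅐ - 65)²) = 31963 - (2945 - (-454/7)²) = 31963 - (2945 - 1*206116/49) = 31963 - (2945 - 206116/49) = 31963 - 1*(-61811/49) = 31963 + 61811/49 = 1627998/49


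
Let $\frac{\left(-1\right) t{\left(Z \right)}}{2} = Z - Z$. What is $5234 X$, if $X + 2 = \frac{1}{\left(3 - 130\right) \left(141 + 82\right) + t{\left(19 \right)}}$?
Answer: $- \frac{296469462}{28321} \approx -10468.0$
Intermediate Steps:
$t{\left(Z \right)} = 0$ ($t{\left(Z \right)} = - 2 \left(Z - Z\right) = \left(-2\right) 0 = 0$)
$X = - \frac{56643}{28321}$ ($X = -2 + \frac{1}{\left(3 - 130\right) \left(141 + 82\right) + 0} = -2 + \frac{1}{\left(-127\right) 223 + 0} = -2 + \frac{1}{-28321 + 0} = -2 + \frac{1}{-28321} = -2 - \frac{1}{28321} = - \frac{56643}{28321} \approx -2.0$)
$5234 X = 5234 \left(- \frac{56643}{28321}\right) = - \frac{296469462}{28321}$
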